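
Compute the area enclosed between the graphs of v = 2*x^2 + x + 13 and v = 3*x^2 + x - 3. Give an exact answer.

Set the curves equal: 2*x^2 + x + 13 = 3*x^2 + x - 3, so -x^2 + 16 = 0, which factors as -(x - 4)*(x + 4) = 0. The curves meet at x = -4, 4.
On [-4, 4], v = 2*x^2 + x + 13 is on top; that piece has area ∫[-4,4] (-x^2 + 16) dx = 256/3.

256/3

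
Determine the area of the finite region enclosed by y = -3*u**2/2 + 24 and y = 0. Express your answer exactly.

Set the curves equal: -3*u**2/2 + 24 = 0, so -3*u**2/2 + 24 = 0, which factors as -3*(u - 4)*(u + 4)/2 = 0. The curves meet at u = -4, 4.
On [-4, 4], y = -3*u**2/2 + 24 is on top; that piece has area ∫[-4,4] (-3*u**2/2 + 24) du = 128.

128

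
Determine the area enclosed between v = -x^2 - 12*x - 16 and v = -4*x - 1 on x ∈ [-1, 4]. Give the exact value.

On [-1, 4], (-x^2 - 12*x - 16) - (-4*x - 1) = -x^2 - 8*x - 15 is ≤ 0 throughout, so the area is a single integral of |-x^2 - 8*x - 15|.
∫[-1,4] (-x^2 - 8*x - 15) dx = -470/3; the area of that piece is 470/3.

470/3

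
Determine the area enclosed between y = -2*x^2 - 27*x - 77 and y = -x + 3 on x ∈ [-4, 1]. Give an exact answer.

745/3

On [-4, 1], (-2*x^2 - 27*x - 77) - (-x + 3) = -2*x^2 - 26*x - 80 is ≤ 0 throughout, so the area is a single integral of |-2*x^2 - 26*x - 80|.
∫[-4,1] (-2*x^2 - 26*x - 80) dx = -745/3; the area of that piece is 745/3.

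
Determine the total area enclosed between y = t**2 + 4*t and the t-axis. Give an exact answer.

32/3

The curve meets the t-axis where t**2 + 4*t = 0, i.e. t*(t + 4) = 0, at t = -4, 0.
On [-4, 0] the curve lies below the axis; ∫[-4,0] (t**2 + 4*t) dt = -32/3, giving area 32/3.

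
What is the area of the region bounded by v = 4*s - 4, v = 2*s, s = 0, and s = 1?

On [0, 1], (4*s - 4) - (2*s) = 2*s - 4 is ≤ 0 throughout, so the area is a single integral of |2*s - 4|.
∫[0,1] (2*s - 4) ds = -3; the area of that piece is 3.

3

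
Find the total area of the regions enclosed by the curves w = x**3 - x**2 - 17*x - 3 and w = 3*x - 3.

Set the curves equal: x**3 - x**2 - 17*x - 3 = 3*x - 3, so x**3 - x**2 - 20*x = 0, which factors as x*(x - 5)*(x + 4) = 0. The curves meet at x = -4, 0, 5.
On [-4, 0], w = x**3 - x**2 - 17*x - 3 is on top; that piece has area ∫[-4,0] (x**3 - x**2 - 20*x) dx = 224/3.
On [0, 5], w = 3*x - 3 is on top; that piece has area ∫[0,5] (-(x**3 - x**2 - 20*x)) dx = 1625/12.
Total enclosed area = 224/3 + 1625/12 = 2521/12.

2521/12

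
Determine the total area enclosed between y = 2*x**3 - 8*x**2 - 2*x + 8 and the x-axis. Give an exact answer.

253/6

The curve meets the x-axis where 2*x**3 - 8*x**2 - 2*x + 8 = 0, i.e. 2*(x - 4)*(x - 1)*(x + 1) = 0, at x = -1, 1, 4.
On [-1, 1] the curve lies above the axis; ∫[-1,1] (2*x**3 - 8*x**2 - 2*x + 8) dx = 32/3, giving area 32/3.
On [1, 4] the curve lies below the axis; ∫[1,4] (2*x**3 - 8*x**2 - 2*x + 8) dx = -63/2, giving area 63/2.
Total area = 32/3 + 63/2 = 253/6.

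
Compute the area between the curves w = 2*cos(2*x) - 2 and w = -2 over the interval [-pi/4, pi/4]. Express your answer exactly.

On [-pi/4, pi/4], (2*cos(2*x) - 2) - (-2) = 2*cos(2*x) is ≥ 0 throughout, so the area is a single integral of |2*cos(2*x)|.
∫[-pi/4,pi/4] (2*cos(2*x)) dx = 2.

2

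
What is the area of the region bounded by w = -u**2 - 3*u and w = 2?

Set the curves equal: -u**2 - 3*u = 2, so -u**2 - 3*u - 2 = 0, which factors as -(u + 1)*(u + 2) = 0. The curves meet at u = -2, -1.
On [-2, -1], w = -u**2 - 3*u is on top; that piece has area ∫[-2,-1] (-u**2 - 3*u - 2) du = 1/6.

1/6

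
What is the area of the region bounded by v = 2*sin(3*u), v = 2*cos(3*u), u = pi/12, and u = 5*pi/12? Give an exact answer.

4*sqrt(2)/3

On [pi/12, 5*pi/12], (2*sin(3*u)) - (2*cos(3*u)) = 2*sin(3*u) - 2*cos(3*u) is ≥ 0 throughout, so the area is a single integral of |2*sin(3*u) - 2*cos(3*u)|.
∫[pi/12,5*pi/12] (2*sin(3*u) - 2*cos(3*u)) du = 4*sqrt(2)/3.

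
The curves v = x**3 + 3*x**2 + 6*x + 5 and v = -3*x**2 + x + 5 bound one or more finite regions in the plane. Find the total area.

Set the curves equal: x**3 + 3*x**2 + 6*x + 5 = -3*x**2 + x + 5, so x**3 + 6*x**2 + 5*x = 0, which factors as x*(x + 1)*(x + 5) = 0. The curves meet at x = -5, -1, 0.
On [-5, -1], v = x**3 + 3*x**2 + 6*x + 5 is on top; that piece has area ∫[-5,-1] (x**3 + 6*x**2 + 5*x) dx = 32.
On [-1, 0], v = -3*x**2 + x + 5 is on top; that piece has area ∫[-1,0] (-(x**3 + 6*x**2 + 5*x)) dx = 3/4.
Total enclosed area = 32 + 3/4 = 131/4.

131/4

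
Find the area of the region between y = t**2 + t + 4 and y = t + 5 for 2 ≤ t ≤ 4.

50/3

On [2, 4], (t**2 + t + 4) - (t + 5) = t**2 - 1 is ≥ 0 throughout, so the area is a single integral of |t**2 - 1|.
∫[2,4] (t**2 - 1) dt = 50/3.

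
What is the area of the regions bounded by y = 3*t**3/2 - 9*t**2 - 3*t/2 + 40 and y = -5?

1221/8

Set the curves equal: 3*t**3/2 - 9*t**2 - 3*t/2 + 40 = -5, so 3*t**3/2 - 9*t**2 - 3*t/2 + 45 = 0, which factors as 3*(t - 5)*(t - 3)*(t + 2)/2 = 0. The curves meet at t = -2, 3, 5.
On [-2, 3], y = 3*t**3/2 - 9*t**2 - 3*t/2 + 40 is on top; that piece has area ∫[-2,3] (3*t**3/2 - 9*t**2 - 3*t/2 + 45) dt = 1125/8.
On [3, 5], y = -5 is on top; that piece has area ∫[3,5] (-(3*t**3/2 - 9*t**2 - 3*t/2 + 45)) dt = 12.
Total enclosed area = 1125/8 + 12 = 1221/8.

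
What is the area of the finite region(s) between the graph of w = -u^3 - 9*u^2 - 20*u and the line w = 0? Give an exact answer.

131/4

The curve meets the u-axis where -u^3 - 9*u^2 - 20*u = 0, i.e. -u*(u + 4)*(u + 5) = 0, at u = -5, -4, 0.
On [-5, -4] the curve lies below the axis; ∫[-5,-4] (-u^3 - 9*u^2 - 20*u) du = -3/4, giving area 3/4.
On [-4, 0] the curve lies above the axis; ∫[-4,0] (-u^3 - 9*u^2 - 20*u) du = 32, giving area 32.
Total area = 3/4 + 32 = 131/4.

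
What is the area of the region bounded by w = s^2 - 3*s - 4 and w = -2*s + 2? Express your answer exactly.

Set the curves equal: s^2 - 3*s - 4 = -2*s + 2, so s^2 - s - 6 = 0, which factors as (s - 3)*(s + 2) = 0. The curves meet at s = -2, 3.
On [-2, 3], w = -2*s + 2 is on top; that piece has area ∫[-2,3] (-(s^2 - s - 6)) ds = 125/6.

125/6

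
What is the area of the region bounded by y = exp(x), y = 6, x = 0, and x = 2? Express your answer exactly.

-23 + exp(2) + 12*log(6)

The difference (exp(x)) - (6) = exp(x) - 6 changes sign at x = log(6) inside [0, 2], so split the integral there.
∫[0,log(6)] (exp(x) - 6) dx = 5 - log(46656); the area of that piece is -5 + log(46656).
∫[log(6),2] (exp(x) - 6) dx = -18 + exp(2) + 6*log(6).
Total area = (-5 + log(46656)) + (-18 + exp(2) + 6*log(6)) = -23 + exp(2) + 12*log(6).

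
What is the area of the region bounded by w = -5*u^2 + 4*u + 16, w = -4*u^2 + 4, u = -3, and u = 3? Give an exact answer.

188/3

The difference (-5*u^2 + 4*u + 16) - (-4*u^2 + 4) = -u^2 + 4*u + 12 changes sign at u = -2 inside [-3, 3], so split the integral there.
∫[-3,-2] (-u^2 + 4*u + 12) du = -13/3; the area of that piece is 13/3.
∫[-2,3] (-u^2 + 4*u + 12) du = 175/3.
Total area = 13/3 + 175/3 = 188/3.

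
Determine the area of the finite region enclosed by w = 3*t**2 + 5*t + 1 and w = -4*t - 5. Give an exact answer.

1/2

Set the curves equal: 3*t**2 + 5*t + 1 = -4*t - 5, so 3*t**2 + 9*t + 6 = 0, which factors as 3*(t + 1)*(t + 2) = 0. The curves meet at t = -2, -1.
On [-2, -1], w = -4*t - 5 is on top; that piece has area ∫[-2,-1] (-(3*t**2 + 9*t + 6)) dt = 1/2.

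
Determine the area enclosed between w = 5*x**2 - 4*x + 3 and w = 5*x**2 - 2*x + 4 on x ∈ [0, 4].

On [0, 4], (5*x**2 - 4*x + 3) - (5*x**2 - 2*x + 4) = -2*x - 1 is ≤ 0 throughout, so the area is a single integral of |-2*x - 1|.
∫[0,4] (-2*x - 1) dx = -20; the area of that piece is 20.

20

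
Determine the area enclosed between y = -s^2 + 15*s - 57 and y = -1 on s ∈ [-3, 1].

880/3

On [-3, 1], (-s^2 + 15*s - 57) - (-1) = -s^2 + 15*s - 56 is ≤ 0 throughout, so the area is a single integral of |-s^2 + 15*s - 56|.
∫[-3,1] (-s^2 + 15*s - 56) ds = -880/3; the area of that piece is 880/3.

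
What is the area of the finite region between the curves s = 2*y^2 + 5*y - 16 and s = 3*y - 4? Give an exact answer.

125/3

Both boundary curves give s as a function of y, so integrate with respect to y. Setting them equal: 2*y^2 + 2*y - 12 = 0, i.e. 2*(y - 2)*(y + 3) = 0, so they meet at y = -3, 2.
For y in [-3, 2], s = 2*y^2 + 5*y - 16 is on the left; area = ∫[-3,2] (-(2*y^2 + 2*y - 12)) dy = 125/3.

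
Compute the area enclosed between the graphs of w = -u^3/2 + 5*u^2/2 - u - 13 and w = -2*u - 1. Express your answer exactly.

443/12

Set the curves equal: -u^3/2 + 5*u^2/2 - u - 13 = -2*u - 1, so -u^3/2 + 5*u^2/2 + u - 12 = 0, which factors as -(u - 4)*(u - 3)*(u + 2)/2 = 0. The curves meet at u = -2, 3, 4.
On [-2, 3], w = -2*u - 1 is on top; that piece has area ∫[-2,3] (-(-u^3/2 + 5*u^2/2 + u - 12)) du = 875/24.
On [3, 4], w = -u^3/2 + 5*u^2/2 - u - 13 is on top; that piece has area ∫[3,4] (-u^3/2 + 5*u^2/2 + u - 12) du = 11/24.
Total enclosed area = 875/24 + 11/24 = 443/12.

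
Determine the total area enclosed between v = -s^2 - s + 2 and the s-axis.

9/2

The curve meets the s-axis where -s^2 - s + 2 = 0, i.e. -(s - 1)*(s + 2) = 0, at s = -2, 1.
On [-2, 1] the curve lies above the axis; ∫[-2,1] (-s^2 - s + 2) ds = 9/2, giving area 9/2.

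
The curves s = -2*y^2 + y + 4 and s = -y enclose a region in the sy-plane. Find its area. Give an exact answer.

Both boundary curves give s as a function of y, so integrate with respect to y. Setting them equal: -2*y^2 + 2*y + 4 = 0, i.e. -2*(y - 2)*(y + 1) = 0, so they meet at y = -1, 2.
For y in [-1, 2], s = -2*y^2 + y + 4 is on the right; area = ∫[-1,2] (-2*y^2 + 2*y + 4) dy = 9.

9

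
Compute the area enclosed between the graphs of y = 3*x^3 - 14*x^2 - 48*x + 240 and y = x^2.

5137/4

Set the curves equal: 3*x^3 - 14*x^2 - 48*x + 240 = x^2, so 3*x^3 - 15*x^2 - 48*x + 240 = 0, which factors as 3*(x - 5)*(x - 4)*(x + 4) = 0. The curves meet at x = -4, 4, 5.
On [-4, 4], y = 3*x^3 - 14*x^2 - 48*x + 240 is on top; that piece has area ∫[-4,4] (3*x^3 - 15*x^2 - 48*x + 240) dx = 1280.
On [4, 5], y = x^2 is on top; that piece has area ∫[4,5] (-(3*x^3 - 15*x^2 - 48*x + 240)) dx = 17/4.
Total enclosed area = 1280 + 17/4 = 5137/4.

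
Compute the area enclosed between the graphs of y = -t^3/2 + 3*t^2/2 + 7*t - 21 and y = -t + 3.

Set the curves equal: -t^3/2 + 3*t^2/2 + 7*t - 21 = -t + 3, so -t^3/2 + 3*t^2/2 + 8*t - 24 = 0, which factors as -(t - 4)*(t - 3)*(t + 4)/2 = 0. The curves meet at t = -4, 3, 4.
On [-4, 3], y = -t + 3 is on top; that piece has area ∫[-4,3] (-(-t^3/2 + 3*t^2/2 + 8*t - 24)) dt = 1029/8.
On [3, 4], y = -t^3/2 + 3*t^2/2 + 7*t - 21 is on top; that piece has area ∫[3,4] (-t^3/2 + 3*t^2/2 + 8*t - 24) dt = 5/8.
Total enclosed area = 1029/8 + 5/8 = 517/4.

517/4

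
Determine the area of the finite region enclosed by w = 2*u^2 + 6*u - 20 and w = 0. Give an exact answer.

343/3

Set the curves equal: 2*u^2 + 6*u - 20 = 0, so 2*u^2 + 6*u - 20 = 0, which factors as 2*(u - 2)*(u + 5) = 0. The curves meet at u = -5, 2.
On [-5, 2], w = 0 is on top; that piece has area ∫[-5,2] (-(2*u^2 + 6*u - 20)) du = 343/3.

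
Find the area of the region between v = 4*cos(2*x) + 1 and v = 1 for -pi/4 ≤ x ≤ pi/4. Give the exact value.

4

On [-pi/4, pi/4], (4*cos(2*x) + 1) - (1) = 4*cos(2*x) is ≥ 0 throughout, so the area is a single integral of |4*cos(2*x)|.
∫[-pi/4,pi/4] (4*cos(2*x)) dx = 4.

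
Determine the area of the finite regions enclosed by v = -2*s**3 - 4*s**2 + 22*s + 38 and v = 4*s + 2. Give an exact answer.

443/3

Set the curves equal: -2*s**3 - 4*s**2 + 22*s + 38 = 4*s + 2, so -2*s**3 - 4*s**2 + 18*s + 36 = 0, which factors as -2*(s - 3)*(s + 2)*(s + 3) = 0. The curves meet at s = -3, -2, 3.
On [-3, -2], v = 4*s + 2 is on top; that piece has area ∫[-3,-2] (-(-2*s**3 - 4*s**2 + 18*s + 36)) ds = 11/6.
On [-2, 3], v = -2*s**3 - 4*s**2 + 22*s + 38 is on top; that piece has area ∫[-2,3] (-2*s**3 - 4*s**2 + 18*s + 36) ds = 875/6.
Total enclosed area = 11/6 + 875/6 = 443/3.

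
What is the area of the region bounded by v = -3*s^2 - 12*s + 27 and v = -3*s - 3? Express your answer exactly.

Set the curves equal: -3*s^2 - 12*s + 27 = -3*s - 3, so -3*s^2 - 9*s + 30 = 0, which factors as -3*(s - 2)*(s + 5) = 0. The curves meet at s = -5, 2.
On [-5, 2], v = -3*s^2 - 12*s + 27 is on top; that piece has area ∫[-5,2] (-3*s^2 - 9*s + 30) ds = 343/2.

343/2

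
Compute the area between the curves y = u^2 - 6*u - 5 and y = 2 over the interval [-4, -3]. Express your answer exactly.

79/3

On [-4, -3], (u^2 - 6*u - 5) - (2) = u^2 - 6*u - 7 is ≥ 0 throughout, so the area is a single integral of |u^2 - 6*u - 7|.
∫[-4,-3] (u^2 - 6*u - 7) du = 79/3.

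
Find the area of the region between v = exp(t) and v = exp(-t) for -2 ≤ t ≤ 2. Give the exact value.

-4 + 2*exp(-2) + 2*exp(2)

The difference (exp(t)) - (exp(-t)) = exp(t) - exp(-t) changes sign at t = 0 inside [-2, 2], so split the integral there.
∫[-2,0] (exp(t) - exp(-t)) dt = -exp(2) - exp(-2) + 2; the area of that piece is -2 + exp(-2) + exp(2).
∫[0,2] (exp(t) - exp(-t)) dt = -2 + exp(-2) + exp(2).
Total area = (-2 + exp(-2) + exp(2)) + (-2 + exp(-2) + exp(2)) = -4 + 2*exp(-2) + 2*exp(2).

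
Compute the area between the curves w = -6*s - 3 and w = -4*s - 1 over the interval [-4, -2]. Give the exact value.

On [-4, -2], (-6*s - 3) - (-4*s - 1) = -2*s - 2 is ≥ 0 throughout, so the area is a single integral of |-2*s - 2|.
∫[-4,-2] (-2*s - 2) ds = 8.

8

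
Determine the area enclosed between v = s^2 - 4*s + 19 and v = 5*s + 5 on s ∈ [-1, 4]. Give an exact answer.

The difference (s^2 - 4*s + 19) - (5*s + 5) = s^2 - 9*s + 14 changes sign at s = 2 inside [-1, 4], so split the integral there.
∫[-1,2] (s^2 - 9*s + 14) ds = 63/2.
∫[2,4] (s^2 - 9*s + 14) ds = -22/3; the area of that piece is 22/3.
Total area = 63/2 + 22/3 = 233/6.

233/6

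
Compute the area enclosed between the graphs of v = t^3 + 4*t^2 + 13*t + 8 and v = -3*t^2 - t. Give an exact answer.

37/12

Set the curves equal: t^3 + 4*t^2 + 13*t + 8 = -3*t^2 - t, so t^3 + 7*t^2 + 14*t + 8 = 0, which factors as (t + 1)*(t + 2)*(t + 4) = 0. The curves meet at t = -4, -2, -1.
On [-4, -2], v = t^3 + 4*t^2 + 13*t + 8 is on top; that piece has area ∫[-4,-2] (t^3 + 7*t^2 + 14*t + 8) dt = 8/3.
On [-2, -1], v = -3*t^2 - t is on top; that piece has area ∫[-2,-1] (-(t^3 + 7*t^2 + 14*t + 8)) dt = 5/12.
Total enclosed area = 8/3 + 5/12 = 37/12.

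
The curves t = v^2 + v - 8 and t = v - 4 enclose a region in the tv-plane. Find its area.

Both boundary curves give t as a function of v, so integrate with respect to v. Setting them equal: v^2 - 4 = 0, i.e. (v - 2)*(v + 2) = 0, so they meet at v = -2, 2.
For v in [-2, 2], t = v^2 + v - 8 is on the left; area = ∫[-2,2] (-(v^2 - 4)) dv = 32/3.

32/3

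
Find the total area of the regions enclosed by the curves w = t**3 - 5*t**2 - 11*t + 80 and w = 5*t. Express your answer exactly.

5137/12

Set the curves equal: t**3 - 5*t**2 - 11*t + 80 = 5*t, so t**3 - 5*t**2 - 16*t + 80 = 0, which factors as (t - 5)*(t - 4)*(t + 4) = 0. The curves meet at t = -4, 4, 5.
On [-4, 4], w = t**3 - 5*t**2 - 11*t + 80 is on top; that piece has area ∫[-4,4] (t**3 - 5*t**2 - 16*t + 80) dt = 1280/3.
On [4, 5], w = 5*t is on top; that piece has area ∫[4,5] (-(t**3 - 5*t**2 - 16*t + 80)) dt = 17/12.
Total enclosed area = 1280/3 + 17/12 = 5137/12.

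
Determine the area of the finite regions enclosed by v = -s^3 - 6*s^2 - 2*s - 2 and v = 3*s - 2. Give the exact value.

131/4

Set the curves equal: -s^3 - 6*s^2 - 2*s - 2 = 3*s - 2, so -s^3 - 6*s^2 - 5*s = 0, which factors as -s*(s + 1)*(s + 5) = 0. The curves meet at s = -5, -1, 0.
On [-5, -1], v = 3*s - 2 is on top; that piece has area ∫[-5,-1] (-(-s^3 - 6*s^2 - 5*s)) ds = 32.
On [-1, 0], v = -s^3 - 6*s^2 - 2*s - 2 is on top; that piece has area ∫[-1,0] (-s^3 - 6*s^2 - 5*s) ds = 3/4.
Total enclosed area = 32 + 3/4 = 131/4.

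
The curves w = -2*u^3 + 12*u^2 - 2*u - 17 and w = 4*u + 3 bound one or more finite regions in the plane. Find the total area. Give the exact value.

Set the curves equal: -2*u^3 + 12*u^2 - 2*u - 17 = 4*u + 3, so -2*u^3 + 12*u^2 - 6*u - 20 = 0, which factors as -2*(u - 5)*(u - 2)*(u + 1) = 0. The curves meet at u = -1, 2, 5.
On [-1, 2], w = 4*u + 3 is on top; that piece has area ∫[-1,2] (-(-2*u^3 + 12*u^2 - 6*u - 20)) du = 81/2.
On [2, 5], w = -2*u^3 + 12*u^2 - 2*u - 17 is on top; that piece has area ∫[2,5] (-2*u^3 + 12*u^2 - 6*u - 20) du = 81/2.
Total enclosed area = 81/2 + 81/2 = 81.

81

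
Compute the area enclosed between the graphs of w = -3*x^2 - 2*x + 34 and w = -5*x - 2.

Set the curves equal: -3*x^2 - 2*x + 34 = -5*x - 2, so -3*x^2 + 3*x + 36 = 0, which factors as -3*(x - 4)*(x + 3) = 0. The curves meet at x = -3, 4.
On [-3, 4], w = -3*x^2 - 2*x + 34 is on top; that piece has area ∫[-3,4] (-3*x^2 + 3*x + 36) dx = 343/2.

343/2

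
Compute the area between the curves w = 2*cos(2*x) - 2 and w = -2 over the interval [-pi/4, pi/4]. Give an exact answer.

2

On [-pi/4, pi/4], (2*cos(2*x) - 2) - (-2) = 2*cos(2*x) is ≥ 0 throughout, so the area is a single integral of |2*cos(2*x)|.
∫[-pi/4,pi/4] (2*cos(2*x)) dx = 2.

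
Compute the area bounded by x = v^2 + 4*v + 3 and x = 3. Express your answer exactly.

Both boundary curves give x as a function of v, so integrate with respect to v. Setting them equal: v^2 + 4*v = 0, i.e. v*(v + 4) = 0, so they meet at v = -4, 0.
For v in [-4, 0], x = v^2 + 4*v + 3 is on the left; area = ∫[-4,0] (-(v^2 + 4*v)) dv = 32/3.

32/3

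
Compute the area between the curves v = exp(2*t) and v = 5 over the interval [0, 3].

-39/2 + 5*log(5) + exp(6)/2

The difference (exp(2*t)) - (5) = exp(2*t) - 5 changes sign at t = log(5)/2 inside [0, 3], so split the integral there.
∫[0,log(5)/2] (exp(2*t) - 5) dt = 2 - 5*log(5)/2; the area of that piece is -2 + 5*log(5)/2.
∫[log(5)/2,3] (exp(2*t) - 5) dt = -35/2 + 5*log(5)/2 + exp(6)/2.
Total area = (-2 + 5*log(5)/2) + (-35/2 + 5*log(5)/2 + exp(6)/2) = -39/2 + 5*log(5) + exp(6)/2.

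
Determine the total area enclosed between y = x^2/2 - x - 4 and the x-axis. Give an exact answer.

The curve meets the x-axis where x^2/2 - x - 4 = 0, i.e. (x - 4)*(x + 2)/2 = 0, at x = -2, 4.
On [-2, 4] the curve lies below the axis; ∫[-2,4] (x^2/2 - x - 4) dx = -18, giving area 18.

18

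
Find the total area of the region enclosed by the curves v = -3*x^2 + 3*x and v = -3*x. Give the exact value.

4

Set the curves equal: -3*x^2 + 3*x = -3*x, so -3*x^2 + 6*x = 0, which factors as -3*x*(x - 2) = 0. The curves meet at x = 0, 2.
On [0, 2], v = -3*x^2 + 3*x is on top; that piece has area ∫[0,2] (-3*x^2 + 6*x) dx = 4.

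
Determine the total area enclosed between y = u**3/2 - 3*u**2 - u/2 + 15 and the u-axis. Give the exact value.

407/8

The curve meets the u-axis where u**3/2 - 3*u**2 - u/2 + 15 = 0, i.e. (u - 5)*(u - 3)*(u + 2)/2 = 0, at u = -2, 3, 5.
On [-2, 3] the curve lies above the axis; ∫[-2,3] (u**3/2 - 3*u**2 - u/2 + 15) du = 375/8, giving area 375/8.
On [3, 5] the curve lies below the axis; ∫[3,5] (u**3/2 - 3*u**2 - u/2 + 15) du = -4, giving area 4.
Total area = 375/8 + 4 = 407/8.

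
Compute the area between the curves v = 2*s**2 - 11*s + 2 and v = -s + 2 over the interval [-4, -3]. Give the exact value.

On [-4, -3], (2*s**2 - 11*s + 2) - (-s + 2) = 2*s**2 - 10*s is ≥ 0 throughout, so the area is a single integral of |2*s**2 - 10*s|.
∫[-4,-3] (2*s**2 - 10*s) ds = 179/3.

179/3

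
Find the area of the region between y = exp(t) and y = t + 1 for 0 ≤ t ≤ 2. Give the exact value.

On [0, 2], (exp(t)) - (t + 1) = -t + exp(t) - 1 is ≥ 0 throughout, so the area is a single integral of |-t + exp(t) - 1|.
∫[0,2] (-t + exp(t) - 1) dt = -5 + exp(2).

-5 + exp(2)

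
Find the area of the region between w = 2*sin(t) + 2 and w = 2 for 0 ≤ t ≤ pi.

On [0, pi], (2*sin(t) + 2) - (2) = 2*sin(t) is ≥ 0 throughout, so the area is a single integral of |2*sin(t)|.
∫[0,pi] (2*sin(t)) dt = 4.

4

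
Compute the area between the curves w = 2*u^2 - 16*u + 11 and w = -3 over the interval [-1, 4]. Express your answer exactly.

196/3

The difference (2*u^2 - 16*u + 11) - (-3) = 2*u^2 - 16*u + 14 changes sign at u = 1 inside [-1, 4], so split the integral there.
∫[-1,1] (2*u^2 - 16*u + 14) du = 88/3.
∫[1,4] (2*u^2 - 16*u + 14) du = -36; the area of that piece is 36.
Total area = 88/3 + 36 = 196/3.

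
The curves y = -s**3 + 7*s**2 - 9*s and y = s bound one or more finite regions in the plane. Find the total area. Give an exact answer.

Set the curves equal: -s**3 + 7*s**2 - 9*s = s, so -s**3 + 7*s**2 - 10*s = 0, which factors as -s*(s - 5)*(s - 2) = 0. The curves meet at s = 0, 2, 5.
On [0, 2], y = s is on top; that piece has area ∫[0,2] (-(-s**3 + 7*s**2 - 10*s)) ds = 16/3.
On [2, 5], y = -s**3 + 7*s**2 - 9*s is on top; that piece has area ∫[2,5] (-s**3 + 7*s**2 - 10*s) ds = 63/4.
Total enclosed area = 16/3 + 63/4 = 253/12.

253/12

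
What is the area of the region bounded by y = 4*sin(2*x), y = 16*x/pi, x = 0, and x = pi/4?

On [0, pi/4], (4*sin(2*x)) - (16*x/pi) = -16*x/pi + 4*sin(2*x) is ≥ 0 throughout, so the area is a single integral of |-16*x/pi + 4*sin(2*x)|.
∫[0,pi/4] (-16*x/pi + 4*sin(2*x)) dx = 2 - pi/2.

2 - pi/2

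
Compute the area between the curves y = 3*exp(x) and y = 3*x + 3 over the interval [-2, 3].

-45/2 - 3*exp(-2) + 3*exp(3)

On [-2, 3], (3*exp(x)) - (3*x + 3) = -3*x + 3*exp(x) - 3 is ≥ 0 throughout, so the area is a single integral of |-3*x + 3*exp(x) - 3|.
∫[-2,3] (-3*x + 3*exp(x) - 3) dx = -45/2 - 3*exp(-2) + 3*exp(3).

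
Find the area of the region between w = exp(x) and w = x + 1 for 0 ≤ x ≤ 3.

-17/2 + exp(3)

On [0, 3], (exp(x)) - (x + 1) = -x + exp(x) - 1 is ≥ 0 throughout, so the area is a single integral of |-x + exp(x) - 1|.
∫[0,3] (-x + exp(x) - 1) dx = -17/2 + exp(3).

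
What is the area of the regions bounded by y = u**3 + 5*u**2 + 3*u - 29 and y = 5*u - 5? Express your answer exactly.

443/6

Set the curves equal: u**3 + 5*u**2 + 3*u - 29 = 5*u - 5, so u**3 + 5*u**2 - 2*u - 24 = 0, which factors as (u - 2)*(u + 3)*(u + 4) = 0. The curves meet at u = -4, -3, 2.
On [-4, -3], y = u**3 + 5*u**2 + 3*u - 29 is on top; that piece has area ∫[-4,-3] (u**3 + 5*u**2 - 2*u - 24) du = 11/12.
On [-3, 2], y = 5*u - 5 is on top; that piece has area ∫[-3,2] (-(u**3 + 5*u**2 - 2*u - 24)) du = 875/12.
Total enclosed area = 11/12 + 875/12 = 443/6.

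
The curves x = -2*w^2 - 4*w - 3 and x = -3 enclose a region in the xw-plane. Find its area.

8/3

Both boundary curves give x as a function of w, so integrate with respect to w. Setting them equal: -2*w^2 - 4*w = 0, i.e. -2*w*(w + 2) = 0, so they meet at w = -2, 0.
For w in [-2, 0], x = -2*w^2 - 4*w - 3 is on the right; area = ∫[-2,0] (-2*w^2 - 4*w) dw = 8/3.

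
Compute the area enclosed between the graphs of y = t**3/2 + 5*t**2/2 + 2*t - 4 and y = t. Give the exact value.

253/24

Set the curves equal: t**3/2 + 5*t**2/2 + 2*t - 4 = t, so t**3/2 + 5*t**2/2 + t - 4 = 0, which factors as (t - 1)*(t + 2)*(t + 4)/2 = 0. The curves meet at t = -4, -2, 1.
On [-4, -2], y = t**3/2 + 5*t**2/2 + 2*t - 4 is on top; that piece has area ∫[-4,-2] (t**3/2 + 5*t**2/2 + t - 4) dt = 8/3.
On [-2, 1], y = t is on top; that piece has area ∫[-2,1] (-(t**3/2 + 5*t**2/2 + t - 4)) dt = 63/8.
Total enclosed area = 8/3 + 63/8 = 253/24.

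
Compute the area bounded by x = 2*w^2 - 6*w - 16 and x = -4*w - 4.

125/3

Both boundary curves give x as a function of w, so integrate with respect to w. Setting them equal: 2*w^2 - 2*w - 12 = 0, i.e. 2*(w - 3)*(w + 2) = 0, so they meet at w = -2, 3.
For w in [-2, 3], x = 2*w^2 - 6*w - 16 is on the left; area = ∫[-2,3] (-(2*w^2 - 2*w - 12)) dw = 125/3.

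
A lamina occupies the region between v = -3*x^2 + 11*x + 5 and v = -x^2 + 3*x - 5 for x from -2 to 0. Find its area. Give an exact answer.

12

The difference (-3*x^2 + 11*x + 5) - (-x^2 + 3*x - 5) = -2*x^2 + 8*x + 10 changes sign at x = -1 inside [-2, 0], so split the integral there.
∫[-2,-1] (-2*x^2 + 8*x + 10) dx = -20/3; the area of that piece is 20/3.
∫[-1,0] (-2*x^2 + 8*x + 10) dx = 16/3.
Total area = 20/3 + 16/3 = 12.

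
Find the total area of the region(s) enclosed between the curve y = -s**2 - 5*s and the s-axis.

125/6

The curve meets the s-axis where -s**2 - 5*s = 0, i.e. -s*(s + 5) = 0, at s = -5, 0.
On [-5, 0] the curve lies above the axis; ∫[-5,0] (-s**2 - 5*s) ds = 125/6, giving area 125/6.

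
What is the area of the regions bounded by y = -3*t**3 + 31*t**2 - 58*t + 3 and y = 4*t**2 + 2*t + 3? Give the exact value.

393/4

Set the curves equal: -3*t**3 + 31*t**2 - 58*t + 3 = 4*t**2 + 2*t + 3, so -3*t**3 + 27*t**2 - 60*t = 0, which factors as -3*t*(t - 5)*(t - 4) = 0. The curves meet at t = 0, 4, 5.
On [0, 4], y = 4*t**2 + 2*t + 3 is on top; that piece has area ∫[0,4] (-(-3*t**3 + 27*t**2 - 60*t)) dt = 96.
On [4, 5], y = -3*t**3 + 31*t**2 - 58*t + 3 is on top; that piece has area ∫[4,5] (-3*t**3 + 27*t**2 - 60*t) dt = 9/4.
Total enclosed area = 96 + 9/4 = 393/4.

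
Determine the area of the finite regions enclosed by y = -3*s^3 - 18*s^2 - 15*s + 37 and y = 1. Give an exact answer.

Set the curves equal: -3*s^3 - 18*s^2 - 15*s + 37 = 1, so -3*s^3 - 18*s^2 - 15*s + 36 = 0, which factors as -3*(s - 1)*(s + 3)*(s + 4) = 0. The curves meet at s = -4, -3, 1.
On [-4, -3], y = 1 is on top; that piece has area ∫[-4,-3] (-(-3*s^3 - 18*s^2 - 15*s + 36)) ds = 9/4.
On [-3, 1], y = -3*s^3 - 18*s^2 - 15*s + 37 is on top; that piece has area ∫[-3,1] (-3*s^3 - 18*s^2 - 15*s + 36) ds = 96.
Total enclosed area = 9/4 + 96 = 393/4.

393/4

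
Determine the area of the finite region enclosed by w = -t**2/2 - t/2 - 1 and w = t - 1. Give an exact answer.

Set the curves equal: -t**2/2 - t/2 - 1 = t - 1, so -t**2/2 - 3*t/2 = 0, which factors as -t*(t + 3)/2 = 0. The curves meet at t = -3, 0.
On [-3, 0], w = -t**2/2 - t/2 - 1 is on top; that piece has area ∫[-3,0] (-t**2/2 - 3*t/2) dt = 9/4.

9/4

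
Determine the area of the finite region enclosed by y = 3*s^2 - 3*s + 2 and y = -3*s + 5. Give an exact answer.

4

Set the curves equal: 3*s^2 - 3*s + 2 = -3*s + 5, so 3*s^2 - 3 = 0, which factors as 3*(s - 1)*(s + 1) = 0. The curves meet at s = -1, 1.
On [-1, 1], y = -3*s + 5 is on top; that piece has area ∫[-1,1] (-(3*s^2 - 3)) ds = 4.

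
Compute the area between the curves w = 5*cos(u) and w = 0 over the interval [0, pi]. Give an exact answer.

The difference (5*cos(u)) - (0) = 5*cos(u) changes sign at u = pi/2 inside [0, pi], so split the integral there.
∫[0,pi/2] (5*cos(u)) du = 5.
∫[pi/2,pi] (5*cos(u)) du = -5; the area of that piece is 5.
Total area = 5 + 5 = 10.

10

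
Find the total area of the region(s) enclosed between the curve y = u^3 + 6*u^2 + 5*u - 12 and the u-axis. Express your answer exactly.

131/4

The curve meets the u-axis where u^3 + 6*u^2 + 5*u - 12 = 0, i.e. (u - 1)*(u + 3)*(u + 4) = 0, at u = -4, -3, 1.
On [-4, -3] the curve lies above the axis; ∫[-4,-3] (u^3 + 6*u^2 + 5*u - 12) du = 3/4, giving area 3/4.
On [-3, 1] the curve lies below the axis; ∫[-3,1] (u^3 + 6*u^2 + 5*u - 12) du = -32, giving area 32.
Total area = 3/4 + 32 = 131/4.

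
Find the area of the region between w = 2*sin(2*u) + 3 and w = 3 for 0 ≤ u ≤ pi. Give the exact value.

4

The difference (2*sin(2*u) + 3) - (3) = 2*sin(2*u) changes sign at u = pi/2 inside [0, pi], so split the integral there.
∫[0,pi/2] (2*sin(2*u)) du = 2.
∫[pi/2,pi] (2*sin(2*u)) du = -2; the area of that piece is 2.
Total area = 2 + 2 = 4.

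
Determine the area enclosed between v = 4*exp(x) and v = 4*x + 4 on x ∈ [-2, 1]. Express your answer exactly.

-6 - 4*exp(-2) + 4*exp(1)

On [-2, 1], (4*exp(x)) - (4*x + 4) = -4*x + 4*exp(x) - 4 is ≥ 0 throughout, so the area is a single integral of |-4*x + 4*exp(x) - 4|.
∫[-2,1] (-4*x + 4*exp(x) - 4) dx = -6 - 4*exp(-2) + 4*exp(1).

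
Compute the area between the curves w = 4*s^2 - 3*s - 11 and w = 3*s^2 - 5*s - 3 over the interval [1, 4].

52/3

The difference (4*s^2 - 3*s - 11) - (3*s^2 - 5*s - 3) = s^2 + 2*s - 8 changes sign at s = 2 inside [1, 4], so split the integral there.
∫[1,2] (s^2 + 2*s - 8) ds = -8/3; the area of that piece is 8/3.
∫[2,4] (s^2 + 2*s - 8) ds = 44/3.
Total area = 8/3 + 44/3 = 52/3.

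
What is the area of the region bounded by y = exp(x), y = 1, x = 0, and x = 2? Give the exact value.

On [0, 2], (exp(x)) - (1) = exp(x) - 1 is ≥ 0 throughout, so the area is a single integral of |exp(x) - 1|.
∫[0,2] (exp(x) - 1) dx = -3 + exp(2).

-3 + exp(2)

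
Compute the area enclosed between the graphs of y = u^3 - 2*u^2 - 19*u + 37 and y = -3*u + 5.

Set the curves equal: u^3 - 2*u^2 - 19*u + 37 = -3*u + 5, so u^3 - 2*u^2 - 16*u + 32 = 0, which factors as (u - 4)*(u - 2)*(u + 4) = 0. The curves meet at u = -4, 2, 4.
On [-4, 2], y = u^3 - 2*u^2 - 19*u + 37 is on top; that piece has area ∫[-4,2] (u^3 - 2*u^2 - 16*u + 32) du = 180.
On [2, 4], y = -3*u + 5 is on top; that piece has area ∫[2,4] (-(u^3 - 2*u^2 - 16*u + 32)) du = 28/3.
Total enclosed area = 180 + 28/3 = 568/3.

568/3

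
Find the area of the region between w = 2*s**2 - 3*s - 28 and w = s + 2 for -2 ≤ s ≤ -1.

58/3

On [-2, -1], (2*s**2 - 3*s - 28) - (s + 2) = 2*s**2 - 4*s - 30 is ≤ 0 throughout, so the area is a single integral of |2*s**2 - 4*s - 30|.
∫[-2,-1] (2*s**2 - 4*s - 30) ds = -58/3; the area of that piece is 58/3.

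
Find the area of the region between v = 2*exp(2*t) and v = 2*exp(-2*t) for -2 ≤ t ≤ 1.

The difference (2*exp(2*t)) - (2*exp(-2*t)) = 2*exp(2*t) - 2*exp(-2*t) changes sign at t = 0 inside [-2, 1], so split the integral there.
∫[-2,0] (2*exp(2*t) - 2*exp(-2*t)) dt = -exp(4) - exp(-4) + 2; the area of that piece is -2 + exp(-4) + exp(4).
∫[0,1] (2*exp(2*t) - 2*exp(-2*t)) dt = -2 + exp(-2) + exp(2).
Total area = (-2 + exp(-4) + exp(4)) + (-2 + exp(-2) + exp(2)) = -4 + exp(-4) + exp(-2) + exp(2) + exp(4).

-4 + exp(-4) + exp(-2) + exp(2) + exp(4)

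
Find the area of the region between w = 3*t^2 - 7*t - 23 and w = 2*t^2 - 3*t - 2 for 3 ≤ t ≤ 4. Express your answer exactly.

68/3

On [3, 4], (3*t^2 - 7*t - 23) - (2*t^2 - 3*t - 2) = t^2 - 4*t - 21 is ≤ 0 throughout, so the area is a single integral of |t^2 - 4*t - 21|.
∫[3,4] (t^2 - 4*t - 21) dt = -68/3; the area of that piece is 68/3.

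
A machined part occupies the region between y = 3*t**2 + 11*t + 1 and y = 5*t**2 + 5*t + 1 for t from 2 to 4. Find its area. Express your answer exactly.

The difference (3*t**2 + 11*t + 1) - (5*t**2 + 5*t + 1) = -2*t**2 + 6*t changes sign at t = 3 inside [2, 4], so split the integral there.
∫[2,3] (-2*t**2 + 6*t) dt = 7/3.
∫[3,4] (-2*t**2 + 6*t) dt = -11/3; the area of that piece is 11/3.
Total area = 7/3 + 11/3 = 6.

6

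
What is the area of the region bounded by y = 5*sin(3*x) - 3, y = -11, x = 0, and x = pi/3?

On [0, pi/3], (5*sin(3*x) - 3) - (-11) = 5*sin(3*x) + 8 is ≥ 0 throughout, so the area is a single integral of |5*sin(3*x) + 8|.
∫[0,pi/3] (5*sin(3*x) + 8) dx = 10/3 + 8*pi/3.

10/3 + 8*pi/3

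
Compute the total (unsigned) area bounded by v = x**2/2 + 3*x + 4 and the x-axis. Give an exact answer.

2/3

The curve meets the x-axis where x**2/2 + 3*x + 4 = 0, i.e. (x + 2)*(x + 4)/2 = 0, at x = -4, -2.
On [-4, -2] the curve lies below the axis; ∫[-4,-2] (x**2/2 + 3*x + 4) dx = -2/3, giving area 2/3.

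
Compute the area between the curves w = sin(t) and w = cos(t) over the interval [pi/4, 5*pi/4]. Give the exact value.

2*sqrt(2)

On [pi/4, 5*pi/4], (sin(t)) - (cos(t)) = sin(t) - cos(t) is ≥ 0 throughout, so the area is a single integral of |sin(t) - cos(t)|.
∫[pi/4,5*pi/4] (sin(t) - cos(t)) dt = 2*sqrt(2).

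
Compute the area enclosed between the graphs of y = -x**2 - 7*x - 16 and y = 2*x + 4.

Set the curves equal: -x**2 - 7*x - 16 = 2*x + 4, so -x**2 - 9*x - 20 = 0, which factors as -(x + 4)*(x + 5) = 0. The curves meet at x = -5, -4.
On [-5, -4], y = -x**2 - 7*x - 16 is on top; that piece has area ∫[-5,-4] (-x**2 - 9*x - 20) dx = 1/6.

1/6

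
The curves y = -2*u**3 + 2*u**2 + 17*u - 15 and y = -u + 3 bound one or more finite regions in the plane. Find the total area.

296/3

Set the curves equal: -2*u**3 + 2*u**2 + 17*u - 15 = -u + 3, so -2*u**3 + 2*u**2 + 18*u - 18 = 0, which factors as -2*(u - 3)*(u - 1)*(u + 3) = 0. The curves meet at u = -3, 1, 3.
On [-3, 1], y = -u + 3 is on top; that piece has area ∫[-3,1] (-(-2*u**3 + 2*u**2 + 18*u - 18)) du = 256/3.
On [1, 3], y = -2*u**3 + 2*u**2 + 17*u - 15 is on top; that piece has area ∫[1,3] (-2*u**3 + 2*u**2 + 18*u - 18) du = 40/3.
Total enclosed area = 256/3 + 40/3 = 296/3.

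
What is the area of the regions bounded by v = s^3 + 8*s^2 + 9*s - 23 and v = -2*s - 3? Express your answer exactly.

443/6

Set the curves equal: s^3 + 8*s^2 + 9*s - 23 = -2*s - 3, so s^3 + 8*s^2 + 11*s - 20 = 0, which factors as (s - 1)*(s + 4)*(s + 5) = 0. The curves meet at s = -5, -4, 1.
On [-5, -4], v = s^3 + 8*s^2 + 9*s - 23 is on top; that piece has area ∫[-5,-4] (s^3 + 8*s^2 + 11*s - 20) ds = 11/12.
On [-4, 1], v = -2*s - 3 is on top; that piece has area ∫[-4,1] (-(s^3 + 8*s^2 + 11*s - 20)) ds = 875/12.
Total enclosed area = 11/12 + 875/12 = 443/6.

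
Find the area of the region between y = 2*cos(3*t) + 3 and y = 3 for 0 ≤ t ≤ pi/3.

The difference (2*cos(3*t) + 3) - (3) = 2*cos(3*t) changes sign at t = pi/6 inside [0, pi/3], so split the integral there.
∫[0,pi/6] (2*cos(3*t)) dt = 2/3.
∫[pi/6,pi/3] (2*cos(3*t)) dt = -2/3; the area of that piece is 2/3.
Total area = 2/3 + 2/3 = 4/3.

4/3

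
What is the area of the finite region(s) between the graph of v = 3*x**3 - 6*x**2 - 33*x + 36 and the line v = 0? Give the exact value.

937/4

The curve meets the x-axis where 3*x**3 - 6*x**2 - 33*x + 36 = 0, i.e. 3*(x - 4)*(x - 1)*(x + 3) = 0, at x = -3, 1, 4.
On [-3, 1] the curve lies above the axis; ∫[-3,1] (3*x**3 - 6*x**2 - 33*x + 36) dx = 160, giving area 160.
On [1, 4] the curve lies below the axis; ∫[1,4] (3*x**3 - 6*x**2 - 33*x + 36) dx = -297/4, giving area 297/4.
Total area = 160 + 297/4 = 937/4.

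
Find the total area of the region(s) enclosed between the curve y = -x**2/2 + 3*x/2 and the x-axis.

9/4

The curve meets the x-axis where -x**2/2 + 3*x/2 = 0, i.e. -x*(x - 3)/2 = 0, at x = 0, 3.
On [0, 3] the curve lies above the axis; ∫[0,3] (-x**2/2 + 3*x/2) dx = 9/4, giving area 9/4.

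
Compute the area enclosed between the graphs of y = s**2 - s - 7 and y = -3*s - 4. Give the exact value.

Set the curves equal: s**2 - s - 7 = -3*s - 4, so s**2 + 2*s - 3 = 0, which factors as (s - 1)*(s + 3) = 0. The curves meet at s = -3, 1.
On [-3, 1], y = -3*s - 4 is on top; that piece has area ∫[-3,1] (-(s**2 + 2*s - 3)) ds = 32/3.

32/3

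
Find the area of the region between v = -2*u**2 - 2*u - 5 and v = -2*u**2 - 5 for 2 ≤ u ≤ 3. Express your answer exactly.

On [2, 3], (-2*u**2 - 2*u - 5) - (-2*u**2 - 5) = -2*u is ≤ 0 throughout, so the area is a single integral of |-2*u|.
∫[2,3] (-2*u) du = -5; the area of that piece is 5.

5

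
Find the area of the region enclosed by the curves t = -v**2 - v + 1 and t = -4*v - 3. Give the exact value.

Both boundary curves give t as a function of v, so integrate with respect to v. Setting them equal: -v**2 + 3*v + 4 = 0, i.e. -(v - 4)*(v + 1) = 0, so they meet at v = -1, 4.
For v in [-1, 4], t = -v**2 - v + 1 is on the right; area = ∫[-1,4] (-v**2 + 3*v + 4) dv = 125/6.

125/6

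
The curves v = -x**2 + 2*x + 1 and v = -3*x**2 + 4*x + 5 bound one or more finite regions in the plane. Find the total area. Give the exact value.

9

Set the curves equal: -x**2 + 2*x + 1 = -3*x**2 + 4*x + 5, so 2*x**2 - 2*x - 4 = 0, which factors as 2*(x - 2)*(x + 1) = 0. The curves meet at x = -1, 2.
On [-1, 2], v = -3*x**2 + 4*x + 5 is on top; that piece has area ∫[-1,2] (-(2*x**2 - 2*x - 4)) dx = 9.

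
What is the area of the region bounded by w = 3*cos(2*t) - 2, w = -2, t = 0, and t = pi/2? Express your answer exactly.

The difference (3*cos(2*t) - 2) - (-2) = 3*cos(2*t) changes sign at t = pi/4 inside [0, pi/2], so split the integral there.
∫[0,pi/4] (3*cos(2*t)) dt = 3/2.
∫[pi/4,pi/2] (3*cos(2*t)) dt = -3/2; the area of that piece is 3/2.
Total area = 3/2 + 3/2 = 3.

3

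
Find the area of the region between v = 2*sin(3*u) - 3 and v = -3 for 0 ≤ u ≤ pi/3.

4/3

On [0, pi/3], (2*sin(3*u) - 3) - (-3) = 2*sin(3*u) is ≥ 0 throughout, so the area is a single integral of |2*sin(3*u)|.
∫[0,pi/3] (2*sin(3*u)) du = 4/3.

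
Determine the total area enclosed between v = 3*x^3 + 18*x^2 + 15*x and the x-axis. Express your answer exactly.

393/4

The curve meets the x-axis where 3*x^3 + 18*x^2 + 15*x = 0, i.e. 3*x*(x + 1)*(x + 5) = 0, at x = -5, -1, 0.
On [-5, -1] the curve lies above the axis; ∫[-5,-1] (3*x^3 + 18*x^2 + 15*x) dx = 96, giving area 96.
On [-1, 0] the curve lies below the axis; ∫[-1,0] (3*x^3 + 18*x^2 + 15*x) dx = -9/4, giving area 9/4.
Total area = 96 + 9/4 = 393/4.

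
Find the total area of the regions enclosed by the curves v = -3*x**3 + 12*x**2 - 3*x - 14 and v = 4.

71/2

Set the curves equal: -3*x**3 + 12*x**2 - 3*x - 14 = 4, so -3*x**3 + 12*x**2 - 3*x - 18 = 0, which factors as -3*(x - 3)*(x - 2)*(x + 1) = 0. The curves meet at x = -1, 2, 3.
On [-1, 2], v = 4 is on top; that piece has area ∫[-1,2] (-(-3*x**3 + 12*x**2 - 3*x - 18)) dx = 135/4.
On [2, 3], v = -3*x**3 + 12*x**2 - 3*x - 14 is on top; that piece has area ∫[2,3] (-3*x**3 + 12*x**2 - 3*x - 18) dx = 7/4.
Total enclosed area = 135/4 + 7/4 = 71/2.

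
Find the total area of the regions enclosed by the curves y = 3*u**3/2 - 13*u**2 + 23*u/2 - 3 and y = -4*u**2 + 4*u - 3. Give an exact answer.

Set the curves equal: 3*u**3/2 - 13*u**2 + 23*u/2 - 3 = -4*u**2 + 4*u - 3, so 3*u**3/2 - 9*u**2 + 15*u/2 = 0, which factors as 3*u*(u - 5)*(u - 1)/2 = 0. The curves meet at u = 0, 1, 5.
On [0, 1], y = 3*u**3/2 - 13*u**2 + 23*u/2 - 3 is on top; that piece has area ∫[0,1] (3*u**3/2 - 9*u**2 + 15*u/2) du = 9/8.
On [1, 5], y = -4*u**2 + 4*u - 3 is on top; that piece has area ∫[1,5] (-(3*u**3/2 - 9*u**2 + 15*u/2)) du = 48.
Total enclosed area = 9/8 + 48 = 393/8.

393/8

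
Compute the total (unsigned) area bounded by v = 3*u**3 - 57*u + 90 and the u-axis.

1551/2

The curve meets the u-axis where 3*u**3 - 57*u + 90 = 0, i.e. 3*(u - 3)*(u - 2)*(u + 5) = 0, at u = -5, 2, 3.
On [-5, 2] the curve lies above the axis; ∫[-5,2] (3*u**3 - 57*u + 90) du = 3087/4, giving area 3087/4.
On [2, 3] the curve lies below the axis; ∫[2,3] (3*u**3 - 57*u + 90) du = -15/4, giving area 15/4.
Total area = 3087/4 + 15/4 = 1551/2.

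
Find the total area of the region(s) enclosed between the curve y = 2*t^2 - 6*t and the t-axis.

9

The curve meets the t-axis where 2*t^2 - 6*t = 0, i.e. 2*t*(t - 3) = 0, at t = 0, 3.
On [0, 3] the curve lies below the axis; ∫[0,3] (2*t^2 - 6*t) dt = -9, giving area 9.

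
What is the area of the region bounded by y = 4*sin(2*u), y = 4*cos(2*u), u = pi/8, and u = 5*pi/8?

4*sqrt(2)

On [pi/8, 5*pi/8], (4*sin(2*u)) - (4*cos(2*u)) = 4*sin(2*u) - 4*cos(2*u) is ≥ 0 throughout, so the area is a single integral of |4*sin(2*u) - 4*cos(2*u)|.
∫[pi/8,5*pi/8] (4*sin(2*u) - 4*cos(2*u)) du = 4*sqrt(2).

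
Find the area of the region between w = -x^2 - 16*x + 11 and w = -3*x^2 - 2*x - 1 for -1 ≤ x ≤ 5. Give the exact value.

188/3

The difference (-x^2 - 16*x + 11) - (-3*x^2 - 2*x - 1) = 2*x^2 - 14*x + 12 changes sign at x = 1 inside [-1, 5], so split the integral there.
∫[-1,1] (2*x^2 - 14*x + 12) dx = 76/3.
∫[1,5] (2*x^2 - 14*x + 12) dx = -112/3; the area of that piece is 112/3.
Total area = 76/3 + 112/3 = 188/3.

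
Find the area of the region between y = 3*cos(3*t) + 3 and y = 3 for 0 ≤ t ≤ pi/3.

2

The difference (3*cos(3*t) + 3) - (3) = 3*cos(3*t) changes sign at t = pi/6 inside [0, pi/3], so split the integral there.
∫[0,pi/6] (3*cos(3*t)) dt = 1.
∫[pi/6,pi/3] (3*cos(3*t)) dt = -1; the area of that piece is 1.
Total area = 1 + 1 = 2.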